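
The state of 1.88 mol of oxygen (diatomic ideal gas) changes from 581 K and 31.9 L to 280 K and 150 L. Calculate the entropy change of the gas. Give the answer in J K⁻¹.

Entropy is a state function: ΔS = nC_V ln(T₂/T₁) + nR ln(V₂/V₁), with C_V = 5R/2 = 20.79 J mol⁻¹ K⁻¹ for a diatomic ideal gas.
ΔS = 1.88 × [20.79 × ln(280/581) + 8.314 × ln(150/31.9)] = -4.33 J/K.

ΔS = -4.33 J/K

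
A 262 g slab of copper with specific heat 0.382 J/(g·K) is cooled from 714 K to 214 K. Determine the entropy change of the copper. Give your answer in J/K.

ΔS = -121 J/K

ΔS = ∫dQ_rev/T = m c ln(T₂/T₁) = 262 × 0.382 × ln(214/714) = -121 J/K.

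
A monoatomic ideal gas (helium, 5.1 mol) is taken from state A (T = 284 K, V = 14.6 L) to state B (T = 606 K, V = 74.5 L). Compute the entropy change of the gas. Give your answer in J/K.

Entropy is a state function: ΔS = nC_V ln(T₂/T₁) + nR ln(V₂/V₁), with C_V = 3R/2 = 12.47 J mol⁻¹ K⁻¹ for a monoatomic ideal gas.
ΔS = 5.1 × [12.47 × ln(606/284) + 8.314 × ln(74.5/14.6)] = 117 J/K.

ΔS = 117 J/K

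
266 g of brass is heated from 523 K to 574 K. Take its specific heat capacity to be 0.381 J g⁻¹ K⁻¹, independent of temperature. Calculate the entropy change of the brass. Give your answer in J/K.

ΔS = ∫dQ_rev/T = m c ln(T₂/T₁) = 266 × 0.381 × ln(574/523) = 9.43 J/K.

ΔS = 9.43 J/K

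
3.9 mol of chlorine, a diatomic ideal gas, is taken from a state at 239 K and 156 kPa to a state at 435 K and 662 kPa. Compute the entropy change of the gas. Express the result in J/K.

ΔS = 21.1 J/K

ΔS = nC_p ln(T₂/T₁) − nR ln(P₂/P₁), with C_p = 7R/2 = 29.1 J mol⁻¹ K⁻¹ for a diatomic ideal gas.
ΔS = 3.9 × [29.1 × ln(435/239) − 8.314 × ln(662/156)] = 21.1 J/K.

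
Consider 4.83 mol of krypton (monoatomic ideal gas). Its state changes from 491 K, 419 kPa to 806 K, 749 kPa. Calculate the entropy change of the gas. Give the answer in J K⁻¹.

ΔS = 26.4 J/K

ΔS = nC_p ln(T₂/T₁) − nR ln(P₂/P₁), with C_p = 5R/2 = 20.79 J mol⁻¹ K⁻¹ for a monoatomic ideal gas.
ΔS = 4.83 × [20.79 × ln(806/491) − 8.314 × ln(749/419)] = 26.4 J/K.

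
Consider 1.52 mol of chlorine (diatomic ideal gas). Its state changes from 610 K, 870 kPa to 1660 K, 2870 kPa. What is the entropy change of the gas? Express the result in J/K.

ΔS = 29.2 J/K

ΔS = nC_p ln(T₂/T₁) − nR ln(P₂/P₁), with C_p = 7R/2 = 29.1 J mol⁻¹ K⁻¹ for a diatomic ideal gas.
ΔS = 1.52 × [29.1 × ln(1660/610) − 8.314 × ln(2870/870)] = 29.2 J/K.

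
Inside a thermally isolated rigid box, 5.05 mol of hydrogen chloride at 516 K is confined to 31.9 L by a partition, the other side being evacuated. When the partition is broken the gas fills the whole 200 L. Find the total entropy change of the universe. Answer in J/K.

For an ideal gas in free expansion Q = 0 and W = 0, so T is unchanged.
Entropy is a state function; using a reversible isothermal path, ΔS_gas = nR ln(V₂/V₁) = 5.05 × 8.314 × ln(200/31.9) = 77.1 J/K.
The insulated surroundings exchange no heat, so ΔS_surr = 0 and ΔS_universe = ΔS_gas.

ΔS_universe = 77.1 J/K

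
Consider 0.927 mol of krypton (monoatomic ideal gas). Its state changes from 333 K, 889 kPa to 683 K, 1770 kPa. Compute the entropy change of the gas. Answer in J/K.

ΔS = 8.53 J/K

ΔS = nC_p ln(T₂/T₁) − nR ln(P₂/P₁), with C_p = 5R/2 = 20.79 J mol⁻¹ K⁻¹ for a monoatomic ideal gas.
ΔS = 0.927 × [20.79 × ln(683/333) − 8.314 × ln(1770/889)] = 8.53 J/K.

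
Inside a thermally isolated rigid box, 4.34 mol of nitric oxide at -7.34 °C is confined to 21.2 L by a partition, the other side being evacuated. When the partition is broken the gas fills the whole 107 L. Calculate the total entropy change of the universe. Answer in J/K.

ΔS_universe = 58.4 J/K

No heat is exchanged and no work is done, so the ideal-gas temperature stays constant.
Entropy is a state function; using a reversible isothermal path, ΔS_gas = nR ln(V₂/V₁) = 4.34 × 8.314 × ln(107/21.2) = 58.4 J/K.
The insulated surroundings exchange no heat, so ΔS_surr = 0 and ΔS_universe = ΔS_gas.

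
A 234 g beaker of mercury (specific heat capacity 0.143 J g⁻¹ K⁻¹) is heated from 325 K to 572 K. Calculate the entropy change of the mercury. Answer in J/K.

ΔS = 18.9 J/K

ΔS = ∫dQ_rev/T = m c ln(T₂/T₁) = 234 × 0.143 × ln(572/325) = 18.9 J/K.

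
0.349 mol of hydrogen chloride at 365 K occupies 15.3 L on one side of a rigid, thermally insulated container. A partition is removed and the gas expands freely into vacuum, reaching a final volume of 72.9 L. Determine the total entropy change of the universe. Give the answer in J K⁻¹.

ΔS_universe = 4.53 J/K

No heat is exchanged and no work is done, so the ideal-gas temperature stays constant.
Entropy is a state function; using a reversible isothermal path, ΔS_gas = nR ln(V₂/V₁) = 0.349 × 8.314 × ln(72.9/15.3) = 4.53 J/K.
The insulated surroundings exchange no heat, so ΔS_surr = 0 and ΔS_universe = ΔS_gas.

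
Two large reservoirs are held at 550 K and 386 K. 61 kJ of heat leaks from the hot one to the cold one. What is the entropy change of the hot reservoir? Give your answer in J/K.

The hot reservoir loses heat Q, so ΔS_hot = −Q/T_H = −61000/550 = -111 J/K.

ΔS_hot = -111 J/K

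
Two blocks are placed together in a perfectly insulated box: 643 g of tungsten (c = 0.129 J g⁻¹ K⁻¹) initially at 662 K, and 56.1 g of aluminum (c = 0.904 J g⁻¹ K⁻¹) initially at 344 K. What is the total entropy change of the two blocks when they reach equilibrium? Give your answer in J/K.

Energy balance: T_f = (m₁c₁T₁ + m₂c₂T₂)/(m₁c₁ + m₂c₂) = 541.34 K.
ΔS₁ = m₁c₁ ln(T_f/T₁) = 82.947 × ln(541.34/662) = -16.69 J/K.
ΔS₂ = m₂c₂ ln(T_f/T₂) = 50.7144 × ln(541.34/344) = 22.99 J/K.
ΔS_total = -16.69 + 22.99 = 6.3 J/K.

ΔS_total = 6.3 J/K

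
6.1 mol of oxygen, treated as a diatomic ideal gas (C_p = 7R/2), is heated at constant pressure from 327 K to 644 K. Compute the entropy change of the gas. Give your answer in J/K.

ΔS = 120 J/K

At constant pressure, ΔS = nC_p ln(T₂/T₁) with C_p = 7R/2 = 29.1 J mol⁻¹ K⁻¹.
ΔS = 6.1 × 29.1 × ln(644/327) = 120 J/K.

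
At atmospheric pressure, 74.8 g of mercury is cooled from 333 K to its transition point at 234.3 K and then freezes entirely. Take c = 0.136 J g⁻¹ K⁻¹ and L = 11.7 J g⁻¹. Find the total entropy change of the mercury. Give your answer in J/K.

Cooling step: ΔS₁ = m c ln(T_tr/T_i) = 74.8 × 0.136 × ln(234.3/333) = -3.576 J/K.
Phase change: ΔS₂ = −mL/T_tr = −74.8 × 11.7 / 234.3 = -3.735 J/K.
ΔS_total = (-3.576) + (-3.735) = -7.31 J/K.

ΔS = -7.31 J/K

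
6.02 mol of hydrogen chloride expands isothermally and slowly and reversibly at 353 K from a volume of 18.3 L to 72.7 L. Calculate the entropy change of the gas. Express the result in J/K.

ΔS_gas = 69 J/K

For an isothermal ideal gas ΔS_gas = nR ln(V₂/V₁) = 6.02 × 8.314 × ln(72.7/18.3) = 69 J/K.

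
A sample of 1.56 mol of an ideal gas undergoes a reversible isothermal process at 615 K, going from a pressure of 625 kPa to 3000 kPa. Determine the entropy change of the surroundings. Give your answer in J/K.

ΔS_surr = 20.3 J/K

For an isothermal ideal gas ΔS_gas = nR ln(P₁/P₂) = 1.56 × 8.314 × ln(625/3000) = -20.3 J/K.
The process is reversible, so ΔS_surr = −ΔS_gas = 20.3 J/K and ΔS_universe = 0.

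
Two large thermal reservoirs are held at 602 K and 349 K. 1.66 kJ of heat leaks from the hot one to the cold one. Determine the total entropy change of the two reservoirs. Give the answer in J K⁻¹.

ΔS_total = 2 J/K

ΔS_hot = −Q/T_H = −1660/602 = -2.757 J/K and ΔS_cold = +Q/T_C = 1660/349 = 4.756 J/K.
ΔS_total = -2.757 + 4.756 = 2 J/K, positive as the second law requires.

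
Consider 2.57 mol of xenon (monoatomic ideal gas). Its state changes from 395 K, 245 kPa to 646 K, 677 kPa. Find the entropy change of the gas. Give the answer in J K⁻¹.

ΔS = 4.56 J/K

ΔS = nC_p ln(T₂/T₁) − nR ln(P₂/P₁), with C_p = 5R/2 = 20.79 J mol⁻¹ K⁻¹ for a monoatomic ideal gas.
ΔS = 2.57 × [20.79 × ln(646/395) − 8.314 × ln(677/245)] = 4.56 J/K.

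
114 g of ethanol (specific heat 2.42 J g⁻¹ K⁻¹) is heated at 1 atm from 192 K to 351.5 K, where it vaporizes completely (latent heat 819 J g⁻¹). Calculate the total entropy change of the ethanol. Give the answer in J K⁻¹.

ΔS = 432 J/K

Warming step: ΔS₁ = m c ln(T_tr/T_i) = 114 × 2.42 × ln(351.5/192) = 166.8 J/K.
Phase change: ΔS₂ = +mL/T_tr = 114 × 819 / 351.5 = 265.6 J/K.
ΔS_total = (166.8) + (265.6) = 432 J/K.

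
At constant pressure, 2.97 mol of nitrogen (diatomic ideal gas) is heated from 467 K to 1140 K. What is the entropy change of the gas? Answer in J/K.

ΔS = 77.1 J/K

At constant pressure, ΔS = nC_p ln(T₂/T₁) with C_p = 7R/2 = 29.1 J mol⁻¹ K⁻¹.
ΔS = 2.97 × 29.1 × ln(1140/467) = 77.1 J/K.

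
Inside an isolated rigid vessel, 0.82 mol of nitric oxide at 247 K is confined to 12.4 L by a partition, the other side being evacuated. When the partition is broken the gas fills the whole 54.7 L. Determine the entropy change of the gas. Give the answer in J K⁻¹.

ΔS_gas = 10.1 J/K

For an ideal gas in free expansion Q = 0 and W = 0, so T is unchanged.
Entropy is a state function; using a reversible isothermal path, ΔS_gas = nR ln(V₂/V₁) = 0.82 × 8.314 × ln(54.7/12.4) = 10.1 J/K.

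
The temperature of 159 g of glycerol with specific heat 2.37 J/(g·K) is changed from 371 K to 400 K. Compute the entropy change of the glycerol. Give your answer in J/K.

ΔS = 28.4 J/K

ΔS = ∫dQ_rev/T = m c ln(T₂/T₁) = 159 × 2.37 × ln(400/371) = 28.4 J/K.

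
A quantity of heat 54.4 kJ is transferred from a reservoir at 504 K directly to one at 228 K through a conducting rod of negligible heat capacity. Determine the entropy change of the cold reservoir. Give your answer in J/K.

The cold reservoir gains heat Q, so ΔS_cold = +Q/T_C = 54400/228 = 239 J/K.

ΔS_cold = 239 J/K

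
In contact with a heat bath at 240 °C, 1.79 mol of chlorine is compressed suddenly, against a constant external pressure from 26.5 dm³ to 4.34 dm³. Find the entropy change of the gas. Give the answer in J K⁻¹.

Entropy is a state function, so ΔS_gas depends only on the end states.
For an isothermal ideal gas ΔS_gas = nR ln(V₂/V₁) = 1.79 × 8.314 × ln(4.34/26.5) = -26.9 J/K.

ΔS_gas = -26.9 J/K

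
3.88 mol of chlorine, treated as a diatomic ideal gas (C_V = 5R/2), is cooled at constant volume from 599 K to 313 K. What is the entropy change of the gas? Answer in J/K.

At constant volume, ΔS = nC_V ln(T₂/T₁) with C_V = 5R/2 = 20.79 J mol⁻¹ K⁻¹.
ΔS = 3.88 × 20.79 × ln(313/599) = -52.3 J/K.

ΔS = -52.3 J/K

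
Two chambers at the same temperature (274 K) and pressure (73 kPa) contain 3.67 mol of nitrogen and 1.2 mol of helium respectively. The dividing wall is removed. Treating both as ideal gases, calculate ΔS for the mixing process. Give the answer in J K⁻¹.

ΔS_mix = 22.6 J/K

Mole fractions: x_A = 3.67/4.87 = 0.754, x_B = 0.246.
ΔS_mix = −R(n_A ln x_A + n_B ln x_B) = −8.314 × (3.67 ln 0.754 + 1.2 ln 0.246) = 22.6 J/K.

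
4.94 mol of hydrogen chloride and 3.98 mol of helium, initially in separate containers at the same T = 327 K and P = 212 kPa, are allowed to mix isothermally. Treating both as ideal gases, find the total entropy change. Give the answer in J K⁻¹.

ΔS_mix = 51 J/K

Mole fractions: x_A = 4.94/8.92 = 0.554, x_B = 0.446.
ΔS_mix = −R(n_A ln x_A + n_B ln x_B) = −8.314 × (4.94 ln 0.554 + 3.98 ln 0.446) = 51 J/K.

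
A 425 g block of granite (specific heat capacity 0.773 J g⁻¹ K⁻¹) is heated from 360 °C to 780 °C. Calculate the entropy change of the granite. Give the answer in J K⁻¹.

In kelvin: T₁ = 633.15 K, T₂ = 1053.15 K. ΔS = ∫dQ_rev/T = m c ln(T₂/T₁) = 425 × 0.773 × ln(1053.15/633.15) = 167 J/K.

ΔS = 167 J/K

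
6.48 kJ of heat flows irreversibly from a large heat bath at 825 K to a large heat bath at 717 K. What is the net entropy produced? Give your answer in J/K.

ΔS_hot = −Q/T_H = −6480/825 = -7.855 J/K and ΔS_cold = +Q/T_C = 6480/717 = 9.038 J/K.
ΔS_total = -7.855 + 9.038 = 1.18 J/K, positive as the second law requires.

ΔS_total = 1.18 J/K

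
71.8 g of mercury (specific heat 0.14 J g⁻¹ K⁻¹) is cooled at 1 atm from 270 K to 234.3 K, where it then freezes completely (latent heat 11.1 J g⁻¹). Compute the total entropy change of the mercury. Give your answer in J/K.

Cooling step: ΔS₁ = m c ln(T_tr/T_i) = 71.8 × 0.14 × ln(234.3/270) = -1.426 J/K.
Phase change: ΔS₂ = −mL/T_tr = −71.8 × 11.1 / 234.3 = -3.402 J/K.
ΔS_total = (-1.426) + (-3.402) = -4.83 J/K.

ΔS = -4.83 J/K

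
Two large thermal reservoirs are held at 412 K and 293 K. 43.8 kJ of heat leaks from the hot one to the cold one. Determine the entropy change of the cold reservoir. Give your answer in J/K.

The cold reservoir gains heat Q, so ΔS_cold = +Q/T_C = 43800/293 = 149 J/K.

ΔS_cold = 149 J/K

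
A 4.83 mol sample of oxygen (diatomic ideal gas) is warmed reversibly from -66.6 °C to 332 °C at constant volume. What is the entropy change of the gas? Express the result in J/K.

ΔS = 108 J/K

In kelvin: T₁ = 206.55 K, T₂ = 605.15 K. At constant volume, ΔS = nC_V ln(T₂/T₁) with C_V = 5R/2 = 20.79 J mol⁻¹ K⁻¹.
ΔS = 4.83 × 20.79 × ln(605.15/206.55) = 108 J/K.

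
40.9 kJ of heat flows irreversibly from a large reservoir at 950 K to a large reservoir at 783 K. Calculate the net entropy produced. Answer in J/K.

ΔS_hot = −Q/T_H = −40900/950 = -43.05 J/K and ΔS_cold = +Q/T_C = 40900/783 = 52.23 J/K.
ΔS_total = -43.05 + 52.23 = 9.18 J/K, positive as the second law requires.

ΔS_total = 9.18 J/K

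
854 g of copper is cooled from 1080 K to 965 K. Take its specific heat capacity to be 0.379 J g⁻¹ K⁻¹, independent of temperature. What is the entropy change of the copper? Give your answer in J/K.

ΔS = ∫dQ_rev/T = m c ln(T₂/T₁) = 854 × 0.379 × ln(965/1080) = -36.4 J/K.

ΔS = -36.4 J/K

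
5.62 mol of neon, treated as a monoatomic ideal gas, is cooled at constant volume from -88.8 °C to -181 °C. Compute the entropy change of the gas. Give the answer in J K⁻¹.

In kelvin: T₁ = 184.35 K, T₂ = 92.15 K. At constant volume, ΔS = nC_V ln(T₂/T₁) with C_V = 3R/2 = 12.47 J mol⁻¹ K⁻¹.
ΔS = 5.62 × 12.47 × ln(92.15/184.35) = -48.6 J/K.

ΔS = -48.6 J/K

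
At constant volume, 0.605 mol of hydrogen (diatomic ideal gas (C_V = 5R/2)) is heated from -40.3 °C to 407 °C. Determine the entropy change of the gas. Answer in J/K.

ΔS = 13.5 J/K

In kelvin: T₁ = 232.85 K, T₂ = 680.15 K. At constant volume, ΔS = nC_V ln(T₂/T₁) with C_V = 5R/2 = 20.79 J mol⁻¹ K⁻¹.
ΔS = 0.605 × 20.79 × ln(680.15/232.85) = 13.5 J/K.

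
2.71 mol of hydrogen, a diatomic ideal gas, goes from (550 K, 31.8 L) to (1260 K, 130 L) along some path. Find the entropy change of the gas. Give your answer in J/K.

ΔS = 78.4 J/K

Entropy is a state function: ΔS = nC_V ln(T₂/T₁) + nR ln(V₂/V₁), with C_V = 5R/2 = 20.79 J mol⁻¹ K⁻¹ for a diatomic ideal gas.
ΔS = 2.71 × [20.79 × ln(1260/550) + 8.314 × ln(130/31.8)] = 78.4 J/K.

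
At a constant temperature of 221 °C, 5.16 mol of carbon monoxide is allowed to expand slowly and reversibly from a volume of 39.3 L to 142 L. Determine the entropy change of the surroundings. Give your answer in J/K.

ΔS_surr = -55.1 J/K

For an isothermal ideal gas ΔS_gas = nR ln(V₂/V₁) = 5.16 × 8.314 × ln(142/39.3) = 55.1 J/K.
The process is reversible, so ΔS_surr = −ΔS_gas = -55.1 J/K and ΔS_universe = 0.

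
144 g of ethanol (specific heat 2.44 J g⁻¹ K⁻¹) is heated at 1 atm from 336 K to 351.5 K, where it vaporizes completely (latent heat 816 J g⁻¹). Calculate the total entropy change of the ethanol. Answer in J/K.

ΔS = 350 J/K

Warming step: ΔS₁ = m c ln(T_tr/T_i) = 144 × 2.44 × ln(351.5/336) = 15.85 J/K.
Phase change: ΔS₂ = +mL/T_tr = 144 × 816 / 351.5 = 334.3 J/K.
ΔS_total = (15.85) + (334.3) = 350 J/K.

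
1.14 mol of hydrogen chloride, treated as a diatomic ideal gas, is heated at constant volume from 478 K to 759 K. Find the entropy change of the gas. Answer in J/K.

At constant volume, ΔS = nC_V ln(T₂/T₁) with C_V = 5R/2 = 20.79 J mol⁻¹ K⁻¹.
ΔS = 1.14 × 20.79 × ln(759/478) = 11 J/K.

ΔS = 11 J/K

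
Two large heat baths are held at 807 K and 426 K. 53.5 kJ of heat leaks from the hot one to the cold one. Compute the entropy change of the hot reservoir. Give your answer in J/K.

The hot reservoir loses heat Q, so ΔS_hot = −Q/T_H = −53500/807 = -66.3 J/K.

ΔS_hot = -66.3 J/K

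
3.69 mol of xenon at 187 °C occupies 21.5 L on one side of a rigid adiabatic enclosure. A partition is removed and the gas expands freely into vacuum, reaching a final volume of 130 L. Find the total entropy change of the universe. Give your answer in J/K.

ΔS_universe = 55.2 J/K

For an ideal gas in free expansion Q = 0 and W = 0, so T is unchanged.
Entropy is a state function; using a reversible isothermal path, ΔS_gas = nR ln(V₂/V₁) = 3.69 × 8.314 × ln(130/21.5) = 55.2 J/K.
The insulated surroundings exchange no heat, so ΔS_surr = 0 and ΔS_universe = ΔS_gas.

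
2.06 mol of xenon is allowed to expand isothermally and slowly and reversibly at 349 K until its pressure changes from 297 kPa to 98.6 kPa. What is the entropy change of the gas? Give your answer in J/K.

For an isothermal ideal gas ΔS_gas = nR ln(P₁/P₂) = 2.06 × 8.314 × ln(297/98.6) = 18.9 J/K.

ΔS_gas = 18.9 J/K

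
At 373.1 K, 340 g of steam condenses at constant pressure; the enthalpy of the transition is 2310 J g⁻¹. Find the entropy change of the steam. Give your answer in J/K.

Heat released by the substance: Q = −mL = −340 × 2310 = −785400 J.
At constant T, ΔS = Q_rev/T = −785400 / 373.1 = -2110 J/K.

ΔS = -2110 J/K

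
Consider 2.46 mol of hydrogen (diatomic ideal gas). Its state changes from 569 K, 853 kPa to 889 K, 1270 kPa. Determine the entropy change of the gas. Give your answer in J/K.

ΔS = nC_p ln(T₂/T₁) − nR ln(P₂/P₁), with C_p = 7R/2 = 29.1 J mol⁻¹ K⁻¹ for a diatomic ideal gas.
ΔS = 2.46 × [29.1 × ln(889/569) − 8.314 × ln(1270/853)] = 23.8 J/K.

ΔS = 23.8 J/K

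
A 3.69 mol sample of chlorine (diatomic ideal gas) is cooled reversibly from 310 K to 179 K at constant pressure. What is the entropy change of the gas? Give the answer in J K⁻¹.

ΔS = -59 J/K

At constant pressure, ΔS = nC_p ln(T₂/T₁) with C_p = 7R/2 = 29.1 J mol⁻¹ K⁻¹.
ΔS = 3.69 × 29.1 × ln(179/310) = -59 J/K.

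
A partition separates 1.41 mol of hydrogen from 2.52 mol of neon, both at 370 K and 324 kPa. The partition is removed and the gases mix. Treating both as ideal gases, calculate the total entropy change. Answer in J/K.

Mole fractions: x_A = 1.41/3.93 = 0.359, x_B = 0.641.
ΔS_mix = −R(n_A ln x_A + n_B ln x_B) = −8.314 × (1.41 ln 0.359 + 2.52 ln 0.641) = 21.3 J/K.

ΔS_mix = 21.3 J/K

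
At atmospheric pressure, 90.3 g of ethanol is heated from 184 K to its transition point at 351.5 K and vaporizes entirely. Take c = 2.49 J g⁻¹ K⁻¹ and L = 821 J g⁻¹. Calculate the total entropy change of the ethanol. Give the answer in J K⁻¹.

ΔS = 356 J/K

Warming step: ΔS₁ = m c ln(T_tr/T_i) = 90.3 × 2.49 × ln(351.5/184) = 145.5 J/K.
Phase change: ΔS₂ = +mL/T_tr = 90.3 × 821 / 351.5 = 210.9 J/K.
ΔS_total = (145.5) + (210.9) = 356 J/K.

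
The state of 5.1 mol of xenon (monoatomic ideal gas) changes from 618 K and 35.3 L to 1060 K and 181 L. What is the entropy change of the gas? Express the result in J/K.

Entropy is a state function: ΔS = nC_V ln(T₂/T₁) + nR ln(V₂/V₁), with C_V = 3R/2 = 12.47 J mol⁻¹ K⁻¹ for a monoatomic ideal gas.
ΔS = 5.1 × [12.47 × ln(1060/618) + 8.314 × ln(181/35.3)] = 104 J/K.

ΔS = 104 J/K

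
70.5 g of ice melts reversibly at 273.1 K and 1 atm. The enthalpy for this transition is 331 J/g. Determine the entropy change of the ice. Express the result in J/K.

Heat absorbed by the substance: Q = mL = 70.5 × 331 = 23335.5 J.
At constant T, ΔS = Q_rev/T = 23335.5 / 273.1 = 85.4 J/K.

ΔS = 85.4 J/K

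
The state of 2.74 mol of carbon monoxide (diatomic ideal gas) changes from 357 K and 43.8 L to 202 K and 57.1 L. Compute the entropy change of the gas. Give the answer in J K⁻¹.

ΔS = -26.4 J/K

Entropy is a state function: ΔS = nC_V ln(T₂/T₁) + nR ln(V₂/V₁), with C_V = 5R/2 = 20.79 J mol⁻¹ K⁻¹ for a diatomic ideal gas.
ΔS = 2.74 × [20.79 × ln(202/357) + 8.314 × ln(57.1/43.8)] = -26.4 J/K.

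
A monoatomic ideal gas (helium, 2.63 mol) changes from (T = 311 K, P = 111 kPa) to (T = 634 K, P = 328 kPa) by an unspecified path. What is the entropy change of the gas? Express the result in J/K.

ΔS = 15.2 J/K

ΔS = nC_p ln(T₂/T₁) − nR ln(P₂/P₁), with C_p = 5R/2 = 20.79 J mol⁻¹ K⁻¹ for a monoatomic ideal gas.
ΔS = 2.63 × [20.79 × ln(634/311) − 8.314 × ln(328/111)] = 15.2 J/K.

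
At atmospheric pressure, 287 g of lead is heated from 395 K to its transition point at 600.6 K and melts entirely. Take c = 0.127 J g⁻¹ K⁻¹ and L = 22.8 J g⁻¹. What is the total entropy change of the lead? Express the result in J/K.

Warming step: ΔS₁ = m c ln(T_tr/T_i) = 287 × 0.127 × ln(600.6/395) = 15.27 J/K.
Phase change: ΔS₂ = +mL/T_tr = 287 × 22.8 / 600.6 = 10.9 J/K.
ΔS_total = (15.27) + (10.9) = 26.2 J/K.

ΔS = 26.2 J/K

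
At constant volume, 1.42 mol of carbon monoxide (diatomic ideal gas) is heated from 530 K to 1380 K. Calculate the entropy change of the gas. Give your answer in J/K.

ΔS = 28.2 J/K

At constant volume, ΔS = nC_V ln(T₂/T₁) with C_V = 5R/2 = 20.79 J mol⁻¹ K⁻¹.
ΔS = 1.42 × 20.79 × ln(1380/530) = 28.2 J/K.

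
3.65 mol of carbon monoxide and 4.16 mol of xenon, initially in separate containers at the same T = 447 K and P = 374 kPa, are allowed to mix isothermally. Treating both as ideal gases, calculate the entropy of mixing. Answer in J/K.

Mole fractions: x_A = 3.65/7.81 = 0.467, x_B = 0.533.
ΔS_mix = −R(n_A ln x_A + n_B ln x_B) = −8.314 × (3.65 ln 0.467 + 4.16 ln 0.533) = 44.9 J/K.

ΔS_mix = 44.9 J/K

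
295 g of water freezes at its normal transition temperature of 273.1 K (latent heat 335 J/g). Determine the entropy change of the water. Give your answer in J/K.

ΔS = -362 J/K

Heat released by the substance: Q = −mL = −295 × 335 = −98825 J.
At constant T, ΔS = Q_rev/T = −98825 / 273.1 = -362 J/K.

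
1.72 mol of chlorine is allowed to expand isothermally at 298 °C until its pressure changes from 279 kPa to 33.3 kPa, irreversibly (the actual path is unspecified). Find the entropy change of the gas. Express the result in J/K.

Entropy is a state function, so ΔS_gas depends only on the end states.
For an isothermal ideal gas ΔS_gas = nR ln(P₁/P₂) = 1.72 × 8.314 × ln(279/33.3) = 30.4 J/K.

ΔS_gas = 30.4 J/K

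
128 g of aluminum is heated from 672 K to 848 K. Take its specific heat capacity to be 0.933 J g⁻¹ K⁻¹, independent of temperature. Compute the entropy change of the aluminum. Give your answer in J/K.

ΔS = 27.8 J/K

ΔS = ∫dQ_rev/T = m c ln(T₂/T₁) = 128 × 0.933 × ln(848/672) = 27.8 J/K.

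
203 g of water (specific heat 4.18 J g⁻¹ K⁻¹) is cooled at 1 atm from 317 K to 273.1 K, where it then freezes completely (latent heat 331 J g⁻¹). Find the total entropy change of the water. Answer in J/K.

Cooling step: ΔS₁ = m c ln(T_tr/T_i) = 203 × 4.18 × ln(273.1/317) = -126.49 J/K.
Phase change: ΔS₂ = −mL/T_tr = −203 × 331 / 273.1 = -246.04 J/K.
ΔS_total = (-126.49) + (-246.04) = -373 J/K.

ΔS = -373 J/K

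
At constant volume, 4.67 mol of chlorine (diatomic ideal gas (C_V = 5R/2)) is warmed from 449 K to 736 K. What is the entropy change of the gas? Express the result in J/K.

ΔS = 48 J/K

At constant volume, ΔS = nC_V ln(T₂/T₁) with C_V = 5R/2 = 20.79 J mol⁻¹ K⁻¹.
ΔS = 4.67 × 20.79 × ln(736/449) = 48 J/K.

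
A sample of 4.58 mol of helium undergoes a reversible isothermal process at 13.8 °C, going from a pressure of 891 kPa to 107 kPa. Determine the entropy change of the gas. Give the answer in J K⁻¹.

For an isothermal ideal gas ΔS_gas = nR ln(P₁/P₂) = 4.58 × 8.314 × ln(891/107) = 80.7 J/K.

ΔS_gas = 80.7 J/K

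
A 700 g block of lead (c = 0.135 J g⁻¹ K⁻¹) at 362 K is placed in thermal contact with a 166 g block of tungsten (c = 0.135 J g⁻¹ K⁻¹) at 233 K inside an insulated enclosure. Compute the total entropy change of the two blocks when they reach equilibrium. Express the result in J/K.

ΔS_total = 1.6 J/K

Energy balance: T_f = (m₁c₁T₁ + m₂c₂T₂)/(m₁c₁ + m₂c₂) = 337.27 K.
ΔS₁ = m₁c₁ ln(T_f/T₁) = 94.5 × ln(337.27/362) = -6.686 J/K.
ΔS₂ = m₂c₂ ln(T_f/T₂) = 22.41 × ln(337.27/233) = 8.288 J/K.
ΔS_total = -6.686 + 8.288 = 1.6 J/K.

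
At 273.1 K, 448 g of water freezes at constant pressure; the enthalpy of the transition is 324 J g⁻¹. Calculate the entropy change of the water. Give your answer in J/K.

Heat released by the substance: Q = −mL = −448 × 324 = −145152 J.
At constant T, ΔS = Q_rev/T = −145152 / 273.1 = -531 J/K.

ΔS = -531 J/K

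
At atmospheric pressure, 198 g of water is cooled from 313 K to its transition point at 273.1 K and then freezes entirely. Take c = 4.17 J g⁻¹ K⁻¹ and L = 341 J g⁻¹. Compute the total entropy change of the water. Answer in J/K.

ΔS = -360 J/K

Cooling step: ΔS₁ = m c ln(T_tr/T_i) = 198 × 4.17 × ln(273.1/313) = -112.6 J/K.
Phase change: ΔS₂ = −mL/T_tr = −198 × 341 / 273.1 = -247.2 J/K.
ΔS_total = (-112.6) + (-247.2) = -360 J/K.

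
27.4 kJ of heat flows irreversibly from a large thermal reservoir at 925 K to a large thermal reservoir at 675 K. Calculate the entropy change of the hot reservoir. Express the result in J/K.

ΔS_hot = -29.6 J/K

The hot reservoir loses heat Q, so ΔS_hot = −Q/T_H = −27400/925 = -29.6 J/K.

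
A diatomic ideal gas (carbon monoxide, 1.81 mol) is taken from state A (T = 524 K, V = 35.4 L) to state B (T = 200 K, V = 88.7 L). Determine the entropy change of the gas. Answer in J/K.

ΔS = -22.4 J/K

Entropy is a state function: ΔS = nC_V ln(T₂/T₁) + nR ln(V₂/V₁), with C_V = 5R/2 = 20.79 J mol⁻¹ K⁻¹ for a diatomic ideal gas.
ΔS = 1.81 × [20.79 × ln(200/524) + 8.314 × ln(88.7/35.4)] = -22.4 J/K.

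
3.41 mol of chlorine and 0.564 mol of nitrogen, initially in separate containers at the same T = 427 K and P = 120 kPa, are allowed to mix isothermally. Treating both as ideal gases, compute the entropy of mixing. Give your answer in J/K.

ΔS_mix = 13.5 J/K

Mole fractions: x_A = 3.41/3.97 = 0.858, x_B = 0.142.
ΔS_mix = −R(n_A ln x_A + n_B ln x_B) = −8.314 × (3.41 ln 0.858 + 0.564 ln 0.142) = 13.5 J/K.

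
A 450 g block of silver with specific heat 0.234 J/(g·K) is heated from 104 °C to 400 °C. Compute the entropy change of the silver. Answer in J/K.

In kelvin: T₁ = 377.15 K, T₂ = 673.15 K. ΔS = ∫dQ_rev/T = m c ln(T₂/T₁) = 450 × 0.234 × ln(673.15/377.15) = 61 J/K.

ΔS = 61 J/K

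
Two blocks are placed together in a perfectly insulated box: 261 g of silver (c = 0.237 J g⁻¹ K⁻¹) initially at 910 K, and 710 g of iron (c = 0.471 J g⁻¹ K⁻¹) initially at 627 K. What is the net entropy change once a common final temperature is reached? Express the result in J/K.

Energy balance: T_f = (m₁c₁T₁ + m₂c₂T₂)/(m₁c₁ + m₂c₂) = 671.18 K.
ΔS₁ = m₁c₁ ln(T_f/T₁) = 61.857 × ln(671.18/910) = -18.83 J/K.
ΔS₂ = m₂c₂ ln(T_f/T₂) = 334.41 × ln(671.18/627) = 22.77 J/K.
ΔS_total = -18.83 + 22.77 = 3.94 J/K.

ΔS_total = 3.94 J/K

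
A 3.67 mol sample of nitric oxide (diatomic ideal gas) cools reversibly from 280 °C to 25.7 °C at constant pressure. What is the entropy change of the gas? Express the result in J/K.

In kelvin: T₁ = 553.15 K, T₂ = 298.85 K. At constant pressure, ΔS = nC_p ln(T₂/T₁) with C_p = 7R/2 = 29.1 J mol⁻¹ K⁻¹.
ΔS = 3.67 × 29.1 × ln(298.85/553.15) = -65.8 J/K.

ΔS = -65.8 J/K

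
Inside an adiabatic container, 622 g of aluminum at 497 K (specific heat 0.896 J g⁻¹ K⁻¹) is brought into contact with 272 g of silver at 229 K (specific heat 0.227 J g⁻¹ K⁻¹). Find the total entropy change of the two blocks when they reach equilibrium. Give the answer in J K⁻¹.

Energy balance: T_f = (m₁c₁T₁ + m₂c₂T₂)/(m₁c₁ + m₂c₂) = 470.27 K.
ΔS₁ = m₁c₁ ln(T_f/T₁) = 557.312 × ln(470.27/497) = -30.81 J/K.
ΔS₂ = m₂c₂ ln(T_f/T₂) = 61.744 × ln(470.27/229) = 44.43 J/K.
ΔS_total = -30.81 + 44.43 = 13.6 J/K.

ΔS_total = 13.6 J/K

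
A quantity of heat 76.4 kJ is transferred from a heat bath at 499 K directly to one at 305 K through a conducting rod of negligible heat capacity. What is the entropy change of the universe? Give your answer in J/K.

ΔS_total = 97.4 J/K

ΔS_hot = −Q/T_H = −76400/499 = -153.1 J/K and ΔS_cold = +Q/T_C = 76400/305 = 250.5 J/K.
ΔS_total = -153.1 + 250.5 = 97.4 J/K, positive as the second law requires.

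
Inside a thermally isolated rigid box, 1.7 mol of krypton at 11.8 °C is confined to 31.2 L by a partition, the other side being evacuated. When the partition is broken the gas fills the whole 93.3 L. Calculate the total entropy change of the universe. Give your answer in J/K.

No heat is exchanged and no work is done, so the ideal-gas temperature stays constant.
Entropy is a state function; using a reversible isothermal path, ΔS_gas = nR ln(V₂/V₁) = 1.7 × 8.314 × ln(93.3/31.2) = 15.5 J/K.
The insulated surroundings exchange no heat, so ΔS_surr = 0 and ΔS_universe = ΔS_gas.

ΔS_universe = 15.5 J/K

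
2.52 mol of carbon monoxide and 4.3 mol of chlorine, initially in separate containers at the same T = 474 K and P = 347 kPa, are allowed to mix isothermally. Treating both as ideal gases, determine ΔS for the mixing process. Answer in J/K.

Mole fractions: x_A = 2.52/6.82 = 0.37, x_B = 0.63.
ΔS_mix = −R(n_A ln x_A + n_B ln x_B) = −8.314 × (2.52 ln 0.37 + 4.3 ln 0.63) = 37.3 J/K.

ΔS_mix = 37.3 J/K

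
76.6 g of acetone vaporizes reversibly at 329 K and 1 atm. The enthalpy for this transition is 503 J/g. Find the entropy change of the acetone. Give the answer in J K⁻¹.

ΔS = 117 J/K

Heat absorbed by the substance: Q = mL = 76.6 × 503 = 38529.8 J.
At constant T, ΔS = Q_rev/T = 38529.8 / 329 = 117 J/K.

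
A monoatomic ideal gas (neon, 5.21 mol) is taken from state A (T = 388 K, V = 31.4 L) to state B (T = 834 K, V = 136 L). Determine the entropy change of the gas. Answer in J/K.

ΔS = 113 J/K

Entropy is a state function: ΔS = nC_V ln(T₂/T₁) + nR ln(V₂/V₁), with C_V = 3R/2 = 12.47 J mol⁻¹ K⁻¹ for a monoatomic ideal gas.
ΔS = 5.21 × [12.47 × ln(834/388) + 8.314 × ln(136/31.4)] = 113 J/K.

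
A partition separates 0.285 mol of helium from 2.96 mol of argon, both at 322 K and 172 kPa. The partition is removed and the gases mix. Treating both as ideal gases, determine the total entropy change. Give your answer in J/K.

Mole fractions: x_A = 0.285/3.25 = 0.0878, x_B = 0.912.
ΔS_mix = −R(n_A ln x_A + n_B ln x_B) = −8.314 × (0.285 ln 0.0878 + 2.96 ln 0.912) = 8.03 J/K.

ΔS_mix = 8.03 J/K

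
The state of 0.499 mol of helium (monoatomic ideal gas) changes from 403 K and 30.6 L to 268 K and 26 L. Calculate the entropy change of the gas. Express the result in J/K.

Entropy is a state function: ΔS = nC_V ln(T₂/T₁) + nR ln(V₂/V₁), with C_V = 3R/2 = 12.47 J mol⁻¹ K⁻¹ for a monoatomic ideal gas.
ΔS = 0.499 × [12.47 × ln(268/403) + 8.314 × ln(26/30.6)] = -3.21 J/K.

ΔS = -3.21 J/K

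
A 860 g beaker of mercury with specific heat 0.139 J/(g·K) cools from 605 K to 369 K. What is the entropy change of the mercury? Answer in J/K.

ΔS = ∫dQ_rev/T = m c ln(T₂/T₁) = 860 × 0.139 × ln(369/605) = -59.1 J/K.

ΔS = -59.1 J/K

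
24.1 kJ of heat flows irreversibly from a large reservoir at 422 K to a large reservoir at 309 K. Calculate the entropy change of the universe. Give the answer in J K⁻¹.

ΔS_total = 20.9 J/K

ΔS_hot = −Q/T_H = −24100/422 = -57.11 J/K and ΔS_cold = +Q/T_C = 24100/309 = 77.99 J/K.
ΔS_total = -57.11 + 77.99 = 20.9 J/K, positive as the second law requires.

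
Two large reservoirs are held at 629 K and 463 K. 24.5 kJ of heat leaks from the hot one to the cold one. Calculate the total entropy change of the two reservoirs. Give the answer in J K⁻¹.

ΔS_hot = −Q/T_H = −24500/629 = -38.95 J/K and ΔS_cold = +Q/T_C = 24500/463 = 52.92 J/K.
ΔS_total = -38.95 + 52.92 = 14 J/K, positive as the second law requires.

ΔS_total = 14 J/K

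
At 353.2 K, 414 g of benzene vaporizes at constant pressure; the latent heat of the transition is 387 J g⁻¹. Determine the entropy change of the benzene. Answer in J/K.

ΔS = 454 J/K

Heat absorbed by the substance: Q = mL = 414 × 387 = 160218 J.
At constant T, ΔS = Q_rev/T = 160218 / 353.2 = 454 J/K.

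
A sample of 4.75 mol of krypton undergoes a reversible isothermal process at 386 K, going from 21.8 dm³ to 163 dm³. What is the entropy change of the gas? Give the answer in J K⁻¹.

ΔS_gas = 79.5 J/K

For an isothermal ideal gas ΔS_gas = nR ln(V₂/V₁) = 4.75 × 8.314 × ln(163/21.8) = 79.5 J/K.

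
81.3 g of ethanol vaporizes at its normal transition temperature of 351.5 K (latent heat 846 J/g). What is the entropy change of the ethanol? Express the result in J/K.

ΔS = 196 J/K

Heat absorbed by the substance: Q = mL = 81.3 × 846 = 68779.8 J.
At constant T, ΔS = Q_rev/T = 68779.8 / 351.5 = 196 J/K.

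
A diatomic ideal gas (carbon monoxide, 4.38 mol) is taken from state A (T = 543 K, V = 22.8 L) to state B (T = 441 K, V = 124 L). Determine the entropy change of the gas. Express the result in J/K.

ΔS = 42.7 J/K

Entropy is a state function: ΔS = nC_V ln(T₂/T₁) + nR ln(V₂/V₁), with C_V = 5R/2 = 20.79 J mol⁻¹ K⁻¹ for a diatomic ideal gas.
ΔS = 4.38 × [20.79 × ln(441/543) + 8.314 × ln(124/22.8)] = 42.7 J/K.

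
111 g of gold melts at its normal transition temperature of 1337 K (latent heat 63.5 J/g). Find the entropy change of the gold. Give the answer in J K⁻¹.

ΔS = 5.27 J/K

Heat absorbed by the substance: Q = mL = 111 × 63.5 = 7048.5 J.
At constant T, ΔS = Q_rev/T = 7048.5 / 1337 = 5.27 J/K.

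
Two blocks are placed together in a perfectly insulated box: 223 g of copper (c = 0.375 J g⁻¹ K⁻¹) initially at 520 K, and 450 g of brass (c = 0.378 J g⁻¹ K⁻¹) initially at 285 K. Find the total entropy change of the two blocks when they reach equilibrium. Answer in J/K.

Energy balance: T_f = (m₁c₁T₁ + m₂c₂T₂)/(m₁c₁ + m₂c₂) = 362.45 K.
ΔS₁ = m₁c₁ ln(T_f/T₁) = 83.625 × ln(362.45/520) = -30.18 J/K.
ΔS₂ = m₂c₂ ln(T_f/T₂) = 170.1 × ln(362.45/285) = 40.89 J/K.
ΔS_total = -30.18 + 40.89 = 10.7 J/K.

ΔS_total = 10.7 J/K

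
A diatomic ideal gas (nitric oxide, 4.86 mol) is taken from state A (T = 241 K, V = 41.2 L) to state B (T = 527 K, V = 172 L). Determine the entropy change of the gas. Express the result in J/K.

ΔS = 137 J/K

Entropy is a state function: ΔS = nC_V ln(T₂/T₁) + nR ln(V₂/V₁), with C_V = 5R/2 = 20.79 J mol⁻¹ K⁻¹ for a diatomic ideal gas.
ΔS = 4.86 × [20.79 × ln(527/241) + 8.314 × ln(172/41.2)] = 137 J/K.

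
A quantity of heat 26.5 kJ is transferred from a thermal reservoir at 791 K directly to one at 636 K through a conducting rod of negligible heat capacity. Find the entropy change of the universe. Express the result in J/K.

ΔS_hot = −Q/T_H = −26500/791 = -33.502 J/K and ΔS_cold = +Q/T_C = 26500/636 = 41.667 J/K.
ΔS_total = -33.502 + 41.667 = 8.16 J/K, positive as the second law requires.

ΔS_total = 8.16 J/K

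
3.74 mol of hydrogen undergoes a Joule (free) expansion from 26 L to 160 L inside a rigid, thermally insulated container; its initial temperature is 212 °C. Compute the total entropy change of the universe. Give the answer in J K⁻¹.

ΔS_universe = 56.5 J/K

No heat is exchanged and no work is done, so the ideal-gas temperature stays constant.
Entropy is a state function; using a reversible isothermal path, ΔS_gas = nR ln(V₂/V₁) = 3.74 × 8.314 × ln(160/26) = 56.5 J/K.
The insulated surroundings exchange no heat, so ΔS_surr = 0 and ΔS_universe = ΔS_gas.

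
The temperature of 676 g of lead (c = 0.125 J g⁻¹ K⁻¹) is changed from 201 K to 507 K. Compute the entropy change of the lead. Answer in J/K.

ΔS = 78.2 J/K

ΔS = ∫dQ_rev/T = m c ln(T₂/T₁) = 676 × 0.125 × ln(507/201) = 78.2 J/K.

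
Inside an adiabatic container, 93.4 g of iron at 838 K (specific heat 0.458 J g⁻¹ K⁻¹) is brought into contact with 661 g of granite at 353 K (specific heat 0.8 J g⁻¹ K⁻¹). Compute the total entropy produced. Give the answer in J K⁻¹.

Energy balance: T_f = (m₁c₁T₁ + m₂c₂T₂)/(m₁c₁ + m₂c₂) = 389.3 K.
ΔS₁ = m₁c₁ ln(T_f/T₁) = 42.7772 × ln(389.3/838) = -32.8 J/K.
ΔS₂ = m₂c₂ ln(T_f/T₂) = 528.8 × ln(389.3/353) = 51.76 J/K.
ΔS_total = -32.8 + 51.76 = 19 J/K.

ΔS_total = 19 J/K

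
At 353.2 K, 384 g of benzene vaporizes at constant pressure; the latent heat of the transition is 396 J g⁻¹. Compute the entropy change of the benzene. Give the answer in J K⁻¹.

ΔS = 431 J/K

Heat absorbed by the substance: Q = mL = 384 × 396 = 152064 J.
At constant T, ΔS = Q_rev/T = 152064 / 353.2 = 431 J/K.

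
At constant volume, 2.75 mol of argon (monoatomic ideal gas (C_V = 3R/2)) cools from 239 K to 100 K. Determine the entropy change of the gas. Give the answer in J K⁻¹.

At constant volume, ΔS = nC_V ln(T₂/T₁) with C_V = 3R/2 = 12.47 J mol⁻¹ K⁻¹.
ΔS = 2.75 × 12.47 × ln(100/239) = -29.9 J/K.

ΔS = -29.9 J/K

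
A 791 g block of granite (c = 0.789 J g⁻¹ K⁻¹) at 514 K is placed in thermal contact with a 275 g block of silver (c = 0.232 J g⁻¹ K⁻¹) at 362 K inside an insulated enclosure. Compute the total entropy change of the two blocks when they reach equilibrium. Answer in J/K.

Energy balance: T_f = (m₁c₁T₁ + m₂c₂T₂)/(m₁c₁ + m₂c₂) = 499.9 K.
ΔS₁ = m₁c₁ ln(T_f/T₁) = 624.099 × ln(499.9/514) = -17.356 J/K.
ΔS₂ = m₂c₂ ln(T_f/T₂) = 63.8 × ln(499.9/362) = 20.593 J/K.
ΔS_total = -17.356 + 20.593 = 3.24 J/K.

ΔS_total = 3.24 J/K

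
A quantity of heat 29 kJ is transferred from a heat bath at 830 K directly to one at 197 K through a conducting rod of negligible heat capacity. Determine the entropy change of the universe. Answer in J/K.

ΔS_total = 112 J/K

ΔS_hot = −Q/T_H = −29000/830 = -34.94 J/K and ΔS_cold = +Q/T_C = 29000/197 = 147.2 J/K.
ΔS_total = -34.94 + 147.2 = 112 J/K, positive as the second law requires.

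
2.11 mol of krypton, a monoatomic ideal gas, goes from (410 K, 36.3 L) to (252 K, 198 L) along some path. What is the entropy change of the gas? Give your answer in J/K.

ΔS = 17 J/K

Entropy is a state function: ΔS = nC_V ln(T₂/T₁) + nR ln(V₂/V₁), with C_V = 3R/2 = 12.47 J mol⁻¹ K⁻¹ for a monoatomic ideal gas.
ΔS = 2.11 × [12.47 × ln(252/410) + 8.314 × ln(198/36.3)] = 17 J/K.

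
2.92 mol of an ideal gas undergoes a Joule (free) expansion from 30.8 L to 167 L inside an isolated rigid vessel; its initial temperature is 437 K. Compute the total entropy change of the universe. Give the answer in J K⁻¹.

No heat is exchanged and no work is done, so the ideal-gas temperature stays constant.
Entropy is a state function; using a reversible isothermal path, ΔS_gas = nR ln(V₂/V₁) = 2.92 × 8.314 × ln(167/30.8) = 41 J/K.
The insulated surroundings exchange no heat, so ΔS_surr = 0 and ΔS_universe = ΔS_gas.

ΔS_universe = 41 J/K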